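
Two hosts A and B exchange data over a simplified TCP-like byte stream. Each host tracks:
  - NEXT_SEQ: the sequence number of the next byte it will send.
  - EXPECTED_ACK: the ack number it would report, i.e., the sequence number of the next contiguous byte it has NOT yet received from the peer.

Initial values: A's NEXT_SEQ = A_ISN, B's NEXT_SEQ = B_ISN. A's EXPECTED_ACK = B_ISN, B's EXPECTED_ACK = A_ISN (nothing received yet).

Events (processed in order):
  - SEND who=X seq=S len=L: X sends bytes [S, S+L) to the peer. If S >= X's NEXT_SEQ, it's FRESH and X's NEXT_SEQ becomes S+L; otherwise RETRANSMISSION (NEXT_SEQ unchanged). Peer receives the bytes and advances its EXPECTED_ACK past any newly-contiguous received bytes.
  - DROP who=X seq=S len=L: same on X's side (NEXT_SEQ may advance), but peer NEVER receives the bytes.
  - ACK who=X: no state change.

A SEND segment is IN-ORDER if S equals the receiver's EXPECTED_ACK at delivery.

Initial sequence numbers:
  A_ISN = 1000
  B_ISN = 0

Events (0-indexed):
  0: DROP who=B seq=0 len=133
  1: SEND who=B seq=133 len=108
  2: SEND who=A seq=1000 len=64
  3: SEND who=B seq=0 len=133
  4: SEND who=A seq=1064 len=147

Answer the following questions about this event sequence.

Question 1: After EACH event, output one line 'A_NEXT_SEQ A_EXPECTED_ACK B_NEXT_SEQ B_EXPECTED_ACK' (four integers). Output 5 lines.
1000 0 133 1000
1000 0 241 1000
1064 0 241 1064
1064 241 241 1064
1211 241 241 1211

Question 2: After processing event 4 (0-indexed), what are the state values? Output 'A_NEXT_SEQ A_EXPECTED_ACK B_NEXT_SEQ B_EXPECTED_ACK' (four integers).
After event 0: A_seq=1000 A_ack=0 B_seq=133 B_ack=1000
After event 1: A_seq=1000 A_ack=0 B_seq=241 B_ack=1000
After event 2: A_seq=1064 A_ack=0 B_seq=241 B_ack=1064
After event 3: A_seq=1064 A_ack=241 B_seq=241 B_ack=1064
After event 4: A_seq=1211 A_ack=241 B_seq=241 B_ack=1211

1211 241 241 1211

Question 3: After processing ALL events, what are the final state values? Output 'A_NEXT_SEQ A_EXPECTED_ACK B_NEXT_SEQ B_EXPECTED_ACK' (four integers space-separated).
After event 0: A_seq=1000 A_ack=0 B_seq=133 B_ack=1000
After event 1: A_seq=1000 A_ack=0 B_seq=241 B_ack=1000
After event 2: A_seq=1064 A_ack=0 B_seq=241 B_ack=1064
After event 3: A_seq=1064 A_ack=241 B_seq=241 B_ack=1064
After event 4: A_seq=1211 A_ack=241 B_seq=241 B_ack=1211

Answer: 1211 241 241 1211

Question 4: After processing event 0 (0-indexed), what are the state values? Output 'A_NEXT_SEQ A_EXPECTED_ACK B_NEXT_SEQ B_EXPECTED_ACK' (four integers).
After event 0: A_seq=1000 A_ack=0 B_seq=133 B_ack=1000

1000 0 133 1000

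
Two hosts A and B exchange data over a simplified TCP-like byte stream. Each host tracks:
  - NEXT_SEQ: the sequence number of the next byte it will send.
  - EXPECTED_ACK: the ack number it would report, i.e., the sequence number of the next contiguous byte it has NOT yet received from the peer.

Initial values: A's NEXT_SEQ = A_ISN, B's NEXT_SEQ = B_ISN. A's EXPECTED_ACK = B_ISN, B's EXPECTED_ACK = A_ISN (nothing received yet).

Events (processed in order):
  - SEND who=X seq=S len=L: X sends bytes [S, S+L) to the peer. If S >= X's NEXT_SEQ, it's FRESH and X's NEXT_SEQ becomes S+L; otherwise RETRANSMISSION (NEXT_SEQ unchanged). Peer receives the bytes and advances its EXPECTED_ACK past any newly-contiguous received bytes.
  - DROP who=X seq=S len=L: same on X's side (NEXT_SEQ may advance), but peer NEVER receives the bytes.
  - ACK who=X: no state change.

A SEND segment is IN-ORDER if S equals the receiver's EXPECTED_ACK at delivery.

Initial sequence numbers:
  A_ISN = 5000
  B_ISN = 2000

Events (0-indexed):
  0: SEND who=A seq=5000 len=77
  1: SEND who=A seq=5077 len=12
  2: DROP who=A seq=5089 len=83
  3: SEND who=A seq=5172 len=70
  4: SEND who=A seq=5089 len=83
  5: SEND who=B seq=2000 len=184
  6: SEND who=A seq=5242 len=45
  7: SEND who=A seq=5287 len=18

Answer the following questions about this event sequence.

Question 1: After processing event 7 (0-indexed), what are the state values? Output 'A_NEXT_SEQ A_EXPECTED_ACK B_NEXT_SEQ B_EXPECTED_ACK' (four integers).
After event 0: A_seq=5077 A_ack=2000 B_seq=2000 B_ack=5077
After event 1: A_seq=5089 A_ack=2000 B_seq=2000 B_ack=5089
After event 2: A_seq=5172 A_ack=2000 B_seq=2000 B_ack=5089
After event 3: A_seq=5242 A_ack=2000 B_seq=2000 B_ack=5089
After event 4: A_seq=5242 A_ack=2000 B_seq=2000 B_ack=5242
After event 5: A_seq=5242 A_ack=2184 B_seq=2184 B_ack=5242
After event 6: A_seq=5287 A_ack=2184 B_seq=2184 B_ack=5287
After event 7: A_seq=5305 A_ack=2184 B_seq=2184 B_ack=5305

5305 2184 2184 5305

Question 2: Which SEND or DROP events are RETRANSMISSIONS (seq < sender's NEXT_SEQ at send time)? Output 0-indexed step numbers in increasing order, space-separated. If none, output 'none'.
Answer: 4

Derivation:
Step 0: SEND seq=5000 -> fresh
Step 1: SEND seq=5077 -> fresh
Step 2: DROP seq=5089 -> fresh
Step 3: SEND seq=5172 -> fresh
Step 4: SEND seq=5089 -> retransmit
Step 5: SEND seq=2000 -> fresh
Step 6: SEND seq=5242 -> fresh
Step 7: SEND seq=5287 -> fresh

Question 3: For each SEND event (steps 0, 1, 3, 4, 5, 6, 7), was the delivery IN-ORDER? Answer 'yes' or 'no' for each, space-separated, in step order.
Step 0: SEND seq=5000 -> in-order
Step 1: SEND seq=5077 -> in-order
Step 3: SEND seq=5172 -> out-of-order
Step 4: SEND seq=5089 -> in-order
Step 5: SEND seq=2000 -> in-order
Step 6: SEND seq=5242 -> in-order
Step 7: SEND seq=5287 -> in-order

Answer: yes yes no yes yes yes yes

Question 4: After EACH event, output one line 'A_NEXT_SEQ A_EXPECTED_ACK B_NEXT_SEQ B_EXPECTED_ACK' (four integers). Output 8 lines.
5077 2000 2000 5077
5089 2000 2000 5089
5172 2000 2000 5089
5242 2000 2000 5089
5242 2000 2000 5242
5242 2184 2184 5242
5287 2184 2184 5287
5305 2184 2184 5305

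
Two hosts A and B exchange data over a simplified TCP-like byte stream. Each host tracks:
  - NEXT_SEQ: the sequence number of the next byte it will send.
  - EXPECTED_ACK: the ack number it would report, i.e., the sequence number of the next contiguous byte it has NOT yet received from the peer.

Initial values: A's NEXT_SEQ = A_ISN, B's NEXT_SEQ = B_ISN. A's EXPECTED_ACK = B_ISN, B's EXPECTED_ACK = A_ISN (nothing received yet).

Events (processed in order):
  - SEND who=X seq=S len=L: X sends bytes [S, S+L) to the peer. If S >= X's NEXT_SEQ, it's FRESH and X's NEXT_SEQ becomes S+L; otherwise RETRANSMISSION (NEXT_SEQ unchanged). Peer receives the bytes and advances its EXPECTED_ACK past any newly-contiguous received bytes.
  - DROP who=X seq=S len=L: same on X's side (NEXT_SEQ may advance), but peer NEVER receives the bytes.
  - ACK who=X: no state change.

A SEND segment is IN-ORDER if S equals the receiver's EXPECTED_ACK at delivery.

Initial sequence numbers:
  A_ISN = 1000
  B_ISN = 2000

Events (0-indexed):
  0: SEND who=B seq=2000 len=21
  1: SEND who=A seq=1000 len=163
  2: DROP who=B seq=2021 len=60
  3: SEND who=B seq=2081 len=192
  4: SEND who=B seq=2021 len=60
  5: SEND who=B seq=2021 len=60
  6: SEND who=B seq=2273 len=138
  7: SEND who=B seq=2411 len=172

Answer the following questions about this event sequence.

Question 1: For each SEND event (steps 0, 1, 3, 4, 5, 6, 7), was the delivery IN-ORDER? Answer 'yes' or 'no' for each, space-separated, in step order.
Step 0: SEND seq=2000 -> in-order
Step 1: SEND seq=1000 -> in-order
Step 3: SEND seq=2081 -> out-of-order
Step 4: SEND seq=2021 -> in-order
Step 5: SEND seq=2021 -> out-of-order
Step 6: SEND seq=2273 -> in-order
Step 7: SEND seq=2411 -> in-order

Answer: yes yes no yes no yes yes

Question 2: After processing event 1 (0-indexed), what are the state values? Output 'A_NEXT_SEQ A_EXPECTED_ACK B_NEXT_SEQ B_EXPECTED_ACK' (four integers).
After event 0: A_seq=1000 A_ack=2021 B_seq=2021 B_ack=1000
After event 1: A_seq=1163 A_ack=2021 B_seq=2021 B_ack=1163

1163 2021 2021 1163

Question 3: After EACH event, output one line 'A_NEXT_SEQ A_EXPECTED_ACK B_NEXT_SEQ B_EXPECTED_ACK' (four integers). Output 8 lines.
1000 2021 2021 1000
1163 2021 2021 1163
1163 2021 2081 1163
1163 2021 2273 1163
1163 2273 2273 1163
1163 2273 2273 1163
1163 2411 2411 1163
1163 2583 2583 1163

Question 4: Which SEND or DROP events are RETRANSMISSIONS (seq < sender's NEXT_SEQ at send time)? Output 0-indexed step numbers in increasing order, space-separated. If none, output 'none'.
Answer: 4 5

Derivation:
Step 0: SEND seq=2000 -> fresh
Step 1: SEND seq=1000 -> fresh
Step 2: DROP seq=2021 -> fresh
Step 3: SEND seq=2081 -> fresh
Step 4: SEND seq=2021 -> retransmit
Step 5: SEND seq=2021 -> retransmit
Step 6: SEND seq=2273 -> fresh
Step 7: SEND seq=2411 -> fresh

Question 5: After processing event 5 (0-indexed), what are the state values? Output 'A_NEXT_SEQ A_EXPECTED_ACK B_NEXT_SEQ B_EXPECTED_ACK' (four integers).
After event 0: A_seq=1000 A_ack=2021 B_seq=2021 B_ack=1000
After event 1: A_seq=1163 A_ack=2021 B_seq=2021 B_ack=1163
After event 2: A_seq=1163 A_ack=2021 B_seq=2081 B_ack=1163
After event 3: A_seq=1163 A_ack=2021 B_seq=2273 B_ack=1163
After event 4: A_seq=1163 A_ack=2273 B_seq=2273 B_ack=1163
After event 5: A_seq=1163 A_ack=2273 B_seq=2273 B_ack=1163

1163 2273 2273 1163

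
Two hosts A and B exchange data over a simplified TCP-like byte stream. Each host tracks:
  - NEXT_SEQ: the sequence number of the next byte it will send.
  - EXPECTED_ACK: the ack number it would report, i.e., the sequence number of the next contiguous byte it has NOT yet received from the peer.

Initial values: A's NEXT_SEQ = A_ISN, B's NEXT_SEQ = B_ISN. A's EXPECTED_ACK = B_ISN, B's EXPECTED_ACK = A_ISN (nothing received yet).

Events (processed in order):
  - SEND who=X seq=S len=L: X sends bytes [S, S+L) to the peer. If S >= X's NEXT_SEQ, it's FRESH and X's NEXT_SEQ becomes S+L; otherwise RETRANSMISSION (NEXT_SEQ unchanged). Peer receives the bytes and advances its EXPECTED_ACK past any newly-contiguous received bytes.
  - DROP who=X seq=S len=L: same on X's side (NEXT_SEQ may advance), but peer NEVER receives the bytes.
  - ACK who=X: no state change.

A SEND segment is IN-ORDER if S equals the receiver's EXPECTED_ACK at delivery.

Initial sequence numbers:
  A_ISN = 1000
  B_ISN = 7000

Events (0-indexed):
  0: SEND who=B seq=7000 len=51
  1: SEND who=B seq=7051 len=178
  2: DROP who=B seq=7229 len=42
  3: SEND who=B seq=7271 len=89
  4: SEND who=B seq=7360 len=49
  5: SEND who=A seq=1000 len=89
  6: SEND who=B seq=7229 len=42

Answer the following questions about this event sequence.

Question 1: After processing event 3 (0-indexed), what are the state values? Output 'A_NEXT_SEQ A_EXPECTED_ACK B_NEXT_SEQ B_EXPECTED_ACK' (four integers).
After event 0: A_seq=1000 A_ack=7051 B_seq=7051 B_ack=1000
After event 1: A_seq=1000 A_ack=7229 B_seq=7229 B_ack=1000
After event 2: A_seq=1000 A_ack=7229 B_seq=7271 B_ack=1000
After event 3: A_seq=1000 A_ack=7229 B_seq=7360 B_ack=1000

1000 7229 7360 1000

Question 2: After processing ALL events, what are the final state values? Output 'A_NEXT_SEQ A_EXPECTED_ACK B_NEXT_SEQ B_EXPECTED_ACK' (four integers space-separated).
Answer: 1089 7409 7409 1089

Derivation:
After event 0: A_seq=1000 A_ack=7051 B_seq=7051 B_ack=1000
After event 1: A_seq=1000 A_ack=7229 B_seq=7229 B_ack=1000
After event 2: A_seq=1000 A_ack=7229 B_seq=7271 B_ack=1000
After event 3: A_seq=1000 A_ack=7229 B_seq=7360 B_ack=1000
After event 4: A_seq=1000 A_ack=7229 B_seq=7409 B_ack=1000
After event 5: A_seq=1089 A_ack=7229 B_seq=7409 B_ack=1089
After event 6: A_seq=1089 A_ack=7409 B_seq=7409 B_ack=1089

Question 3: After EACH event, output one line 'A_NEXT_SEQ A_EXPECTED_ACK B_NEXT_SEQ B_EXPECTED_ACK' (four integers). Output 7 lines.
1000 7051 7051 1000
1000 7229 7229 1000
1000 7229 7271 1000
1000 7229 7360 1000
1000 7229 7409 1000
1089 7229 7409 1089
1089 7409 7409 1089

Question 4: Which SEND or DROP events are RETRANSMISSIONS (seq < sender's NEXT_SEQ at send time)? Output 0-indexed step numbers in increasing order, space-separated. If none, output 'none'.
Answer: 6

Derivation:
Step 0: SEND seq=7000 -> fresh
Step 1: SEND seq=7051 -> fresh
Step 2: DROP seq=7229 -> fresh
Step 3: SEND seq=7271 -> fresh
Step 4: SEND seq=7360 -> fresh
Step 5: SEND seq=1000 -> fresh
Step 6: SEND seq=7229 -> retransmit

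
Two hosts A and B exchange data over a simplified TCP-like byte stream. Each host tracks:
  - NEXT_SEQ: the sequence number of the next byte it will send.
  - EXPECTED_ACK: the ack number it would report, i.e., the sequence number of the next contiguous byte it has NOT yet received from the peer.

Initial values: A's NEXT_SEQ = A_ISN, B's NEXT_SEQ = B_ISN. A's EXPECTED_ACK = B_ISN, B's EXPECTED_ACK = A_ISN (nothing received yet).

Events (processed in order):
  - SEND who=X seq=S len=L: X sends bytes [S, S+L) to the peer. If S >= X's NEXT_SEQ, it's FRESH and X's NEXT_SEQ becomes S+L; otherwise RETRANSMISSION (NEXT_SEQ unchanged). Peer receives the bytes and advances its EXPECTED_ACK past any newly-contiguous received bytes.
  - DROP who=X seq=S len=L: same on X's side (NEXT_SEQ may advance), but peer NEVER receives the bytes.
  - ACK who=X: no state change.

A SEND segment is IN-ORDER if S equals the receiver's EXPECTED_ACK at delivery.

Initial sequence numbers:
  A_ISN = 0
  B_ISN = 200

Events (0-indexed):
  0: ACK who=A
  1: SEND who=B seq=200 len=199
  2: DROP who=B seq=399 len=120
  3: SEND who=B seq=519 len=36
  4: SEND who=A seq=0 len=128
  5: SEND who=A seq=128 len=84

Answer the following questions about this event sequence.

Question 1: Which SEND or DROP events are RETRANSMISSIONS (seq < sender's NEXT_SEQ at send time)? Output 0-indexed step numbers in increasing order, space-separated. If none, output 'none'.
Step 1: SEND seq=200 -> fresh
Step 2: DROP seq=399 -> fresh
Step 3: SEND seq=519 -> fresh
Step 4: SEND seq=0 -> fresh
Step 5: SEND seq=128 -> fresh

Answer: none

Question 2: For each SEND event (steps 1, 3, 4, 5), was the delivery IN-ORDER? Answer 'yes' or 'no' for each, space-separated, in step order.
Step 1: SEND seq=200 -> in-order
Step 3: SEND seq=519 -> out-of-order
Step 4: SEND seq=0 -> in-order
Step 5: SEND seq=128 -> in-order

Answer: yes no yes yes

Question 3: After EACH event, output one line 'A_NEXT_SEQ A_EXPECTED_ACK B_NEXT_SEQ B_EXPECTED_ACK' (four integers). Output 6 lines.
0 200 200 0
0 399 399 0
0 399 519 0
0 399 555 0
128 399 555 128
212 399 555 212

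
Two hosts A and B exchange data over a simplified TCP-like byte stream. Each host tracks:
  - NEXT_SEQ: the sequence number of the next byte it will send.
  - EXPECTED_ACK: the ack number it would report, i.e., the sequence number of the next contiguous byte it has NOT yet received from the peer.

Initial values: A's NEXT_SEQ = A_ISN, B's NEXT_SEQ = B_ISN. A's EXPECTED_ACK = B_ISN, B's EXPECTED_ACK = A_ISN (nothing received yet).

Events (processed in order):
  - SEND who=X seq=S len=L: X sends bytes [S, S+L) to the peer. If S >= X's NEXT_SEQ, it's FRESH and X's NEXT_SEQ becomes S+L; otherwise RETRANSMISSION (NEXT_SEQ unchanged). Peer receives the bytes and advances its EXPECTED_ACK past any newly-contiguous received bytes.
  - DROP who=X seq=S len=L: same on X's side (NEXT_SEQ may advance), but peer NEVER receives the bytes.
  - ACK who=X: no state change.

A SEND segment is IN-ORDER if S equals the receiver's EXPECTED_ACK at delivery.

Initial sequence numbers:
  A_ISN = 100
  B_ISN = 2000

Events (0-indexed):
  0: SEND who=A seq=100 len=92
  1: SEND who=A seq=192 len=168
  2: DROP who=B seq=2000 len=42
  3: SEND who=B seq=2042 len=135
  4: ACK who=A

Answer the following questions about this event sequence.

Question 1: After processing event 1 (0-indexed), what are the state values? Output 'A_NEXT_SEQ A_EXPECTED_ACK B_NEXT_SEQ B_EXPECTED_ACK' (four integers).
After event 0: A_seq=192 A_ack=2000 B_seq=2000 B_ack=192
After event 1: A_seq=360 A_ack=2000 B_seq=2000 B_ack=360

360 2000 2000 360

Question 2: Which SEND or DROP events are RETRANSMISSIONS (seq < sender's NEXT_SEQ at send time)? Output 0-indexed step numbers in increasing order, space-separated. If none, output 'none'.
Step 0: SEND seq=100 -> fresh
Step 1: SEND seq=192 -> fresh
Step 2: DROP seq=2000 -> fresh
Step 3: SEND seq=2042 -> fresh

Answer: none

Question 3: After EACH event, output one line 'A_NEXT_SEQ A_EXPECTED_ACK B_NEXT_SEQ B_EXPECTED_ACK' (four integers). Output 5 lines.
192 2000 2000 192
360 2000 2000 360
360 2000 2042 360
360 2000 2177 360
360 2000 2177 360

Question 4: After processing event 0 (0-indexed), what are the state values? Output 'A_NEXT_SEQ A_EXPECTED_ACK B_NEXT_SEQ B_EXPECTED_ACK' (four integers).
After event 0: A_seq=192 A_ack=2000 B_seq=2000 B_ack=192

192 2000 2000 192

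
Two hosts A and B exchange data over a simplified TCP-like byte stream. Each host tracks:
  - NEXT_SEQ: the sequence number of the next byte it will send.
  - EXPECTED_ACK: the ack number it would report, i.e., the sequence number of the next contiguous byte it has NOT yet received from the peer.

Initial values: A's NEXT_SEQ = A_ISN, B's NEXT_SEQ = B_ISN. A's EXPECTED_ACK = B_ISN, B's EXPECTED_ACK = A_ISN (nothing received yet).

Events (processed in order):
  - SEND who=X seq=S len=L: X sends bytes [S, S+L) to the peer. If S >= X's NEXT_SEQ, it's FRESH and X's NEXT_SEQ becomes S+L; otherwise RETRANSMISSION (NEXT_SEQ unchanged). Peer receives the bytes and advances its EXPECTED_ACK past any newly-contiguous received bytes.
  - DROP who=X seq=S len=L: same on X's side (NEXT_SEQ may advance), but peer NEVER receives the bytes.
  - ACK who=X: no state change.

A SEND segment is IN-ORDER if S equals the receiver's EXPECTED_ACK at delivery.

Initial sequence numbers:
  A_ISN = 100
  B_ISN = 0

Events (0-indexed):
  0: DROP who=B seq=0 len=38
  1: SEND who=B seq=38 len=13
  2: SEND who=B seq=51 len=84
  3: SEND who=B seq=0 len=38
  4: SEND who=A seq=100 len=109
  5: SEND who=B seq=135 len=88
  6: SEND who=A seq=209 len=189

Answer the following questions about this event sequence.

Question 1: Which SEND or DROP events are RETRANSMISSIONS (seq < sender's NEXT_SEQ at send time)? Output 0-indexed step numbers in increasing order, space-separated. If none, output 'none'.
Answer: 3

Derivation:
Step 0: DROP seq=0 -> fresh
Step 1: SEND seq=38 -> fresh
Step 2: SEND seq=51 -> fresh
Step 3: SEND seq=0 -> retransmit
Step 4: SEND seq=100 -> fresh
Step 5: SEND seq=135 -> fresh
Step 6: SEND seq=209 -> fresh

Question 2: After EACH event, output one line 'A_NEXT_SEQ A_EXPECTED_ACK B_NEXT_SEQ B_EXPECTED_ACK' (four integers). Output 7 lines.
100 0 38 100
100 0 51 100
100 0 135 100
100 135 135 100
209 135 135 209
209 223 223 209
398 223 223 398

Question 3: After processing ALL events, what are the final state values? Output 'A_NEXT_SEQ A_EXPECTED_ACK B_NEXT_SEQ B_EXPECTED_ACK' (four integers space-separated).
After event 0: A_seq=100 A_ack=0 B_seq=38 B_ack=100
After event 1: A_seq=100 A_ack=0 B_seq=51 B_ack=100
After event 2: A_seq=100 A_ack=0 B_seq=135 B_ack=100
After event 3: A_seq=100 A_ack=135 B_seq=135 B_ack=100
After event 4: A_seq=209 A_ack=135 B_seq=135 B_ack=209
After event 5: A_seq=209 A_ack=223 B_seq=223 B_ack=209
After event 6: A_seq=398 A_ack=223 B_seq=223 B_ack=398

Answer: 398 223 223 398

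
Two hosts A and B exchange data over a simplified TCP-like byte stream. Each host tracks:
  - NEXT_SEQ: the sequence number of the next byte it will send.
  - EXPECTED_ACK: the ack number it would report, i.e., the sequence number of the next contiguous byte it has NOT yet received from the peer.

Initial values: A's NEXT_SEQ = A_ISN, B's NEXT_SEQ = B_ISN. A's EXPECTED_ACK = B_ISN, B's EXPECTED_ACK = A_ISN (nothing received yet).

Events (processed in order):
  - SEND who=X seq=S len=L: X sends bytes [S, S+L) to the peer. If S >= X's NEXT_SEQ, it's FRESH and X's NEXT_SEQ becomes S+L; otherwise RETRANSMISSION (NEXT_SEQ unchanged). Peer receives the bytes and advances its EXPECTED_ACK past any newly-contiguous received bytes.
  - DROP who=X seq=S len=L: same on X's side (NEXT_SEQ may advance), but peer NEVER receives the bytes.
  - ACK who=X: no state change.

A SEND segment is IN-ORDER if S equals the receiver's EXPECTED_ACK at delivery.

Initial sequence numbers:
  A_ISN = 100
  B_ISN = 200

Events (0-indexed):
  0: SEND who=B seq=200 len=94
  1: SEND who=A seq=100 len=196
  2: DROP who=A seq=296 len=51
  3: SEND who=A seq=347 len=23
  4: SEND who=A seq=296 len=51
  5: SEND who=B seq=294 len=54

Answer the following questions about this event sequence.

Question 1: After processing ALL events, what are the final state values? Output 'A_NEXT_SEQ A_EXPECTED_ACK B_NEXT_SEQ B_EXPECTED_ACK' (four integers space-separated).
Answer: 370 348 348 370

Derivation:
After event 0: A_seq=100 A_ack=294 B_seq=294 B_ack=100
After event 1: A_seq=296 A_ack=294 B_seq=294 B_ack=296
After event 2: A_seq=347 A_ack=294 B_seq=294 B_ack=296
After event 3: A_seq=370 A_ack=294 B_seq=294 B_ack=296
After event 4: A_seq=370 A_ack=294 B_seq=294 B_ack=370
After event 5: A_seq=370 A_ack=348 B_seq=348 B_ack=370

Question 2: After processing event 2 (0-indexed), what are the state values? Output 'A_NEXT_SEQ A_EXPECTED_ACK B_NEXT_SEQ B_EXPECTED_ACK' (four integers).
After event 0: A_seq=100 A_ack=294 B_seq=294 B_ack=100
After event 1: A_seq=296 A_ack=294 B_seq=294 B_ack=296
After event 2: A_seq=347 A_ack=294 B_seq=294 B_ack=296

347 294 294 296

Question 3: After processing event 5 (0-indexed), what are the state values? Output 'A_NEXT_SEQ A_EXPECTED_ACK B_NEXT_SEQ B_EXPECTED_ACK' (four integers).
After event 0: A_seq=100 A_ack=294 B_seq=294 B_ack=100
After event 1: A_seq=296 A_ack=294 B_seq=294 B_ack=296
After event 2: A_seq=347 A_ack=294 B_seq=294 B_ack=296
After event 3: A_seq=370 A_ack=294 B_seq=294 B_ack=296
After event 4: A_seq=370 A_ack=294 B_seq=294 B_ack=370
After event 5: A_seq=370 A_ack=348 B_seq=348 B_ack=370

370 348 348 370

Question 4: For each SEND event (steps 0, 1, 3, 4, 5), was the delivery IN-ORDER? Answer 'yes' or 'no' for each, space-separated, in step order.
Step 0: SEND seq=200 -> in-order
Step 1: SEND seq=100 -> in-order
Step 3: SEND seq=347 -> out-of-order
Step 4: SEND seq=296 -> in-order
Step 5: SEND seq=294 -> in-order

Answer: yes yes no yes yes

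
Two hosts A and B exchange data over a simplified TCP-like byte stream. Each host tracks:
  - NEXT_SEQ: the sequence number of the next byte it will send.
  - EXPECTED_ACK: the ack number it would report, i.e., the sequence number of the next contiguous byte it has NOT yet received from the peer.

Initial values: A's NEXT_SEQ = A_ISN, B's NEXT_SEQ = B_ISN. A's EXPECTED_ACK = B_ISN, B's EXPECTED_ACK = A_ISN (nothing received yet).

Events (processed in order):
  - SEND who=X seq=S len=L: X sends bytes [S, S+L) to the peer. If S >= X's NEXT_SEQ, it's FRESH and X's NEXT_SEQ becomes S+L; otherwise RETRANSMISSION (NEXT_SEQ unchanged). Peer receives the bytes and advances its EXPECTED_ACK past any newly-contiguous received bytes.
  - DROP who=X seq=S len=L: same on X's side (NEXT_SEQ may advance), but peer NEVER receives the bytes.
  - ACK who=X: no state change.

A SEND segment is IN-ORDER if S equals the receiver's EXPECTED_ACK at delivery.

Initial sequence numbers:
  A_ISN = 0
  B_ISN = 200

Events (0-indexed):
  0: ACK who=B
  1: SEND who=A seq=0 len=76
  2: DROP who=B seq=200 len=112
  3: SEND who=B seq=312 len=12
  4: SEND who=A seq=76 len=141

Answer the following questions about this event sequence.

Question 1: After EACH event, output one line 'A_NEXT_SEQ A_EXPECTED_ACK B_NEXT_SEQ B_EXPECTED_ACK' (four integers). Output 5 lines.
0 200 200 0
76 200 200 76
76 200 312 76
76 200 324 76
217 200 324 217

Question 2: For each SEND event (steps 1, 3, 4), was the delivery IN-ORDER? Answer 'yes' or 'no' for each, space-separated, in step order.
Answer: yes no yes

Derivation:
Step 1: SEND seq=0 -> in-order
Step 3: SEND seq=312 -> out-of-order
Step 4: SEND seq=76 -> in-order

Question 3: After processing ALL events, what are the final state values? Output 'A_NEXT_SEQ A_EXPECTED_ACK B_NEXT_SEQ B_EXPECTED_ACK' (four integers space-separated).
After event 0: A_seq=0 A_ack=200 B_seq=200 B_ack=0
After event 1: A_seq=76 A_ack=200 B_seq=200 B_ack=76
After event 2: A_seq=76 A_ack=200 B_seq=312 B_ack=76
After event 3: A_seq=76 A_ack=200 B_seq=324 B_ack=76
After event 4: A_seq=217 A_ack=200 B_seq=324 B_ack=217

Answer: 217 200 324 217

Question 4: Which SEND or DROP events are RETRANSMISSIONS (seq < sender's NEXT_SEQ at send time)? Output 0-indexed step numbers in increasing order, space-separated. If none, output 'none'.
Answer: none

Derivation:
Step 1: SEND seq=0 -> fresh
Step 2: DROP seq=200 -> fresh
Step 3: SEND seq=312 -> fresh
Step 4: SEND seq=76 -> fresh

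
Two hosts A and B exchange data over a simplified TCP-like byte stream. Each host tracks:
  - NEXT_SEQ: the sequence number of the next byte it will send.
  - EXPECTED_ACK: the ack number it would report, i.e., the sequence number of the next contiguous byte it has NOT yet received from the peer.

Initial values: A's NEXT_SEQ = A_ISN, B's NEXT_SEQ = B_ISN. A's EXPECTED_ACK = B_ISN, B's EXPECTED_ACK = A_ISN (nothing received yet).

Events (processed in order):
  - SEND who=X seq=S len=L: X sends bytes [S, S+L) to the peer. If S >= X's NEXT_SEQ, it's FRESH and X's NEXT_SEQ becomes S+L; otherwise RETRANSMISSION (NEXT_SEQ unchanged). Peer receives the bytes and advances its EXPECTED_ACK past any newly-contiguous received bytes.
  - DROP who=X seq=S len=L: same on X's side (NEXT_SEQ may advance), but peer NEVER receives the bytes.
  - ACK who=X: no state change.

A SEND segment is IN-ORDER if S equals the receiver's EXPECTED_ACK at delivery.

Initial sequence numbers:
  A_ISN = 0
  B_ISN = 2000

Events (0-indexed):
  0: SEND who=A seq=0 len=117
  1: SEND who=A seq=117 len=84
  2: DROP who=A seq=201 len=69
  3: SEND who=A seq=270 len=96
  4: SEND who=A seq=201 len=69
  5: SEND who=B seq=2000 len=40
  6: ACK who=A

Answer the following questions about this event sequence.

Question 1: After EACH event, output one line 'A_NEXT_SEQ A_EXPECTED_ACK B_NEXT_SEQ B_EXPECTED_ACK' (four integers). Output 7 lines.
117 2000 2000 117
201 2000 2000 201
270 2000 2000 201
366 2000 2000 201
366 2000 2000 366
366 2040 2040 366
366 2040 2040 366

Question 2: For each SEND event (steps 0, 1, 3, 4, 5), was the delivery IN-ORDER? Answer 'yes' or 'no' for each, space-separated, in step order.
Step 0: SEND seq=0 -> in-order
Step 1: SEND seq=117 -> in-order
Step 3: SEND seq=270 -> out-of-order
Step 4: SEND seq=201 -> in-order
Step 5: SEND seq=2000 -> in-order

Answer: yes yes no yes yes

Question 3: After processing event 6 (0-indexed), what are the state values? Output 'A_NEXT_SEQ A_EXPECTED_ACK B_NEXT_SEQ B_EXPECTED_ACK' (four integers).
After event 0: A_seq=117 A_ack=2000 B_seq=2000 B_ack=117
After event 1: A_seq=201 A_ack=2000 B_seq=2000 B_ack=201
After event 2: A_seq=270 A_ack=2000 B_seq=2000 B_ack=201
After event 3: A_seq=366 A_ack=2000 B_seq=2000 B_ack=201
After event 4: A_seq=366 A_ack=2000 B_seq=2000 B_ack=366
After event 5: A_seq=366 A_ack=2040 B_seq=2040 B_ack=366
After event 6: A_seq=366 A_ack=2040 B_seq=2040 B_ack=366

366 2040 2040 366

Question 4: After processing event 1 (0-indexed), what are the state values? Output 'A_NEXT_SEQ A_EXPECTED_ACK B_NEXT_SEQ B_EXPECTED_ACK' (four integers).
After event 0: A_seq=117 A_ack=2000 B_seq=2000 B_ack=117
After event 1: A_seq=201 A_ack=2000 B_seq=2000 B_ack=201

201 2000 2000 201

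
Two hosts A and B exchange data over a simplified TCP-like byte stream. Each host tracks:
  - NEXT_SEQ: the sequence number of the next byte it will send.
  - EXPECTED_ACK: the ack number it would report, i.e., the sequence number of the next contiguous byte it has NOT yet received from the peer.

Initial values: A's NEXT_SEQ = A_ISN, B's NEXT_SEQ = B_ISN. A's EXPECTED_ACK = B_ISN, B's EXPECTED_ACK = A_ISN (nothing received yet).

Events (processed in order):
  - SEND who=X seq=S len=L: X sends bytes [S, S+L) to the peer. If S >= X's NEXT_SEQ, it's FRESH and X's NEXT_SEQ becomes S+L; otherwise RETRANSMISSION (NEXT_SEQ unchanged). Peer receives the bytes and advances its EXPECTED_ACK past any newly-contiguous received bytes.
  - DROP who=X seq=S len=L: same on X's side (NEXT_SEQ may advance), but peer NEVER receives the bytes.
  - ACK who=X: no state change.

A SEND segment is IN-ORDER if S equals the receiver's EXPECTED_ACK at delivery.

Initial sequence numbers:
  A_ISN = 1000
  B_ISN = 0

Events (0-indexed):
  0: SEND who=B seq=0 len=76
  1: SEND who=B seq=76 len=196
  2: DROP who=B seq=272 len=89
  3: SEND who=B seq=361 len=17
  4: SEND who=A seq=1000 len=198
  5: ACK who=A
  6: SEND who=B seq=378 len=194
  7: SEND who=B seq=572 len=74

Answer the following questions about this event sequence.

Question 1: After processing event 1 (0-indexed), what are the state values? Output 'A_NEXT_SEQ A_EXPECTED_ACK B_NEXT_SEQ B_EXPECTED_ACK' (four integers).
After event 0: A_seq=1000 A_ack=76 B_seq=76 B_ack=1000
After event 1: A_seq=1000 A_ack=272 B_seq=272 B_ack=1000

1000 272 272 1000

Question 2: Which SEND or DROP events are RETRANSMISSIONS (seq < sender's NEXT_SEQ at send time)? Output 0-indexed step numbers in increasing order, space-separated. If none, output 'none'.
Answer: none

Derivation:
Step 0: SEND seq=0 -> fresh
Step 1: SEND seq=76 -> fresh
Step 2: DROP seq=272 -> fresh
Step 3: SEND seq=361 -> fresh
Step 4: SEND seq=1000 -> fresh
Step 6: SEND seq=378 -> fresh
Step 7: SEND seq=572 -> fresh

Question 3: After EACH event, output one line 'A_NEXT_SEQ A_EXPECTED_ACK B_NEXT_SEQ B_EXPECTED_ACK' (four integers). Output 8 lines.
1000 76 76 1000
1000 272 272 1000
1000 272 361 1000
1000 272 378 1000
1198 272 378 1198
1198 272 378 1198
1198 272 572 1198
1198 272 646 1198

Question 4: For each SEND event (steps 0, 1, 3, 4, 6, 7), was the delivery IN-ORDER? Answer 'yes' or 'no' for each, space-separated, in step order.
Answer: yes yes no yes no no

Derivation:
Step 0: SEND seq=0 -> in-order
Step 1: SEND seq=76 -> in-order
Step 3: SEND seq=361 -> out-of-order
Step 4: SEND seq=1000 -> in-order
Step 6: SEND seq=378 -> out-of-order
Step 7: SEND seq=572 -> out-of-order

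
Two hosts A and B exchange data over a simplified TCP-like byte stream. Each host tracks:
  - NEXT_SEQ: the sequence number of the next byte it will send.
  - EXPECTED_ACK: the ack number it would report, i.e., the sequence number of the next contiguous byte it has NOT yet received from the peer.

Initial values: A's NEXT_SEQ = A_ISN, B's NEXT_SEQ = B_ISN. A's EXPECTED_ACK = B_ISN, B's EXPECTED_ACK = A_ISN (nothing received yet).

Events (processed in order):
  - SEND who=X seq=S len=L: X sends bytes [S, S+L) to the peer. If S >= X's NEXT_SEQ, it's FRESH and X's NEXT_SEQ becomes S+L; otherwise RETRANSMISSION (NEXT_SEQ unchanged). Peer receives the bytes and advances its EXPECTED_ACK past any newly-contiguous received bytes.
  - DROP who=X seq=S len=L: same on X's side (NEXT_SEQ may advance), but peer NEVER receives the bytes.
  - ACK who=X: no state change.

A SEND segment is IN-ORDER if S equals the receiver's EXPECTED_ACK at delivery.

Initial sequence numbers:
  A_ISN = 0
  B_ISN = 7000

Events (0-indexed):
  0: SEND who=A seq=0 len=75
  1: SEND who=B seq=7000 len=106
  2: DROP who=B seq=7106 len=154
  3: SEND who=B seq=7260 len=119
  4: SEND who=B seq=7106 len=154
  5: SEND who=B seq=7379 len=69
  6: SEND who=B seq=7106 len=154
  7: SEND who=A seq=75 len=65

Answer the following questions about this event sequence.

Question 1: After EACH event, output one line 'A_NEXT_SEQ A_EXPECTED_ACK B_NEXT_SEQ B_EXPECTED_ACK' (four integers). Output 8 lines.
75 7000 7000 75
75 7106 7106 75
75 7106 7260 75
75 7106 7379 75
75 7379 7379 75
75 7448 7448 75
75 7448 7448 75
140 7448 7448 140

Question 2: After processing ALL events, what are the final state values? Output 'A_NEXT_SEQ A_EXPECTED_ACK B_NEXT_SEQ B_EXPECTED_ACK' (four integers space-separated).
Answer: 140 7448 7448 140

Derivation:
After event 0: A_seq=75 A_ack=7000 B_seq=7000 B_ack=75
After event 1: A_seq=75 A_ack=7106 B_seq=7106 B_ack=75
After event 2: A_seq=75 A_ack=7106 B_seq=7260 B_ack=75
After event 3: A_seq=75 A_ack=7106 B_seq=7379 B_ack=75
After event 4: A_seq=75 A_ack=7379 B_seq=7379 B_ack=75
After event 5: A_seq=75 A_ack=7448 B_seq=7448 B_ack=75
After event 6: A_seq=75 A_ack=7448 B_seq=7448 B_ack=75
After event 7: A_seq=140 A_ack=7448 B_seq=7448 B_ack=140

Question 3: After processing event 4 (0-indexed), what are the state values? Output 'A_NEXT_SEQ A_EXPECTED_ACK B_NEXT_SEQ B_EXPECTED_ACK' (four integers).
After event 0: A_seq=75 A_ack=7000 B_seq=7000 B_ack=75
After event 1: A_seq=75 A_ack=7106 B_seq=7106 B_ack=75
After event 2: A_seq=75 A_ack=7106 B_seq=7260 B_ack=75
After event 3: A_seq=75 A_ack=7106 B_seq=7379 B_ack=75
After event 4: A_seq=75 A_ack=7379 B_seq=7379 B_ack=75

75 7379 7379 75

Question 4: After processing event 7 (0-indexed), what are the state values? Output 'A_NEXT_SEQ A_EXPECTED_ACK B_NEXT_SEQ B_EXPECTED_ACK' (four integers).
After event 0: A_seq=75 A_ack=7000 B_seq=7000 B_ack=75
After event 1: A_seq=75 A_ack=7106 B_seq=7106 B_ack=75
After event 2: A_seq=75 A_ack=7106 B_seq=7260 B_ack=75
After event 3: A_seq=75 A_ack=7106 B_seq=7379 B_ack=75
After event 4: A_seq=75 A_ack=7379 B_seq=7379 B_ack=75
After event 5: A_seq=75 A_ack=7448 B_seq=7448 B_ack=75
After event 6: A_seq=75 A_ack=7448 B_seq=7448 B_ack=75
After event 7: A_seq=140 A_ack=7448 B_seq=7448 B_ack=140

140 7448 7448 140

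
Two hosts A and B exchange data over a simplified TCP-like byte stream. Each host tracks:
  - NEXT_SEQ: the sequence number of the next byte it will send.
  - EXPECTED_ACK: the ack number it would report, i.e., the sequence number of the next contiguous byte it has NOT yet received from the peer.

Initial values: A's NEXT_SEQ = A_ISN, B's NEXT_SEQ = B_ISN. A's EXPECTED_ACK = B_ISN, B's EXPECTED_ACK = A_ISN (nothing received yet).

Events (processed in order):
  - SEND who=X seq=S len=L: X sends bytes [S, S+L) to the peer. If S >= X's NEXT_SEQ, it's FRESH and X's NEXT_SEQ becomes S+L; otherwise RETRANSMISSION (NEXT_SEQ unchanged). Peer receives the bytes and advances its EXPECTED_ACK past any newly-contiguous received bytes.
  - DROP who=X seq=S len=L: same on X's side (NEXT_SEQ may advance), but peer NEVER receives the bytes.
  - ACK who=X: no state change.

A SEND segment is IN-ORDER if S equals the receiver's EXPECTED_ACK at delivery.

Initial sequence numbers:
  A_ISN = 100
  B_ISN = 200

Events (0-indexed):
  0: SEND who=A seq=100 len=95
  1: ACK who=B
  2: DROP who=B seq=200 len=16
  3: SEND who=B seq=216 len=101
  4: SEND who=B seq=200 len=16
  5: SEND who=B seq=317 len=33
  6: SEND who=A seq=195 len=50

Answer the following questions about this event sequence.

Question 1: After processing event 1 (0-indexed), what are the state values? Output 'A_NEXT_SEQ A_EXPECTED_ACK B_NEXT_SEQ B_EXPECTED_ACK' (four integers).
After event 0: A_seq=195 A_ack=200 B_seq=200 B_ack=195
After event 1: A_seq=195 A_ack=200 B_seq=200 B_ack=195

195 200 200 195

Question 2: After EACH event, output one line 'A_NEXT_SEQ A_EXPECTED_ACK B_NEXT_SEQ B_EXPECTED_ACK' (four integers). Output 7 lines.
195 200 200 195
195 200 200 195
195 200 216 195
195 200 317 195
195 317 317 195
195 350 350 195
245 350 350 245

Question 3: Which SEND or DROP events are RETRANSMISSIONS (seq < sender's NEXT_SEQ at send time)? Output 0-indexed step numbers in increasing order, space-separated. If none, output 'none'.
Step 0: SEND seq=100 -> fresh
Step 2: DROP seq=200 -> fresh
Step 3: SEND seq=216 -> fresh
Step 4: SEND seq=200 -> retransmit
Step 5: SEND seq=317 -> fresh
Step 6: SEND seq=195 -> fresh

Answer: 4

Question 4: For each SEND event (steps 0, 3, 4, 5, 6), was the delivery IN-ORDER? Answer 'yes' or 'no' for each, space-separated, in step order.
Answer: yes no yes yes yes

Derivation:
Step 0: SEND seq=100 -> in-order
Step 3: SEND seq=216 -> out-of-order
Step 4: SEND seq=200 -> in-order
Step 5: SEND seq=317 -> in-order
Step 6: SEND seq=195 -> in-order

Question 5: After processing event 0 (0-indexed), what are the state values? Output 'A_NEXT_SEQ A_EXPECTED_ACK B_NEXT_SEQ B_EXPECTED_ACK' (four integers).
After event 0: A_seq=195 A_ack=200 B_seq=200 B_ack=195

195 200 200 195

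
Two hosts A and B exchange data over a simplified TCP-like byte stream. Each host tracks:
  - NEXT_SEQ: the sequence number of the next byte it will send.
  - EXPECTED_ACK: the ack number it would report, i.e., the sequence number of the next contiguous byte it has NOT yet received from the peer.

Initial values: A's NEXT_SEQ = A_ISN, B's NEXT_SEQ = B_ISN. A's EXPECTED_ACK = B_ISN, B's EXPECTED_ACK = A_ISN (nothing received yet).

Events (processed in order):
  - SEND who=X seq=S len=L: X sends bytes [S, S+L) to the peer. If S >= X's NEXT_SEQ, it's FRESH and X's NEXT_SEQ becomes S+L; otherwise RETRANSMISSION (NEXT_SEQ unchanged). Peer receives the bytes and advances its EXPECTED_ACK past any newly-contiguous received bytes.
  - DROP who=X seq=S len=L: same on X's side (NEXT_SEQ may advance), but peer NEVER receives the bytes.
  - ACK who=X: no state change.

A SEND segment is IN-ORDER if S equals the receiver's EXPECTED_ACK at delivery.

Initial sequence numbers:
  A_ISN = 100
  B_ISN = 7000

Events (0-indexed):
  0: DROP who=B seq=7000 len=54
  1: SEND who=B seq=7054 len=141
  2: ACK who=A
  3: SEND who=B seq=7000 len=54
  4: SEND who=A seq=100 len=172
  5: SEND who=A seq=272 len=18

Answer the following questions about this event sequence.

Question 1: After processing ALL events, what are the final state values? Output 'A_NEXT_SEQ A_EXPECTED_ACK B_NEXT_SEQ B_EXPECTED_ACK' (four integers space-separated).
After event 0: A_seq=100 A_ack=7000 B_seq=7054 B_ack=100
After event 1: A_seq=100 A_ack=7000 B_seq=7195 B_ack=100
After event 2: A_seq=100 A_ack=7000 B_seq=7195 B_ack=100
After event 3: A_seq=100 A_ack=7195 B_seq=7195 B_ack=100
After event 4: A_seq=272 A_ack=7195 B_seq=7195 B_ack=272
After event 5: A_seq=290 A_ack=7195 B_seq=7195 B_ack=290

Answer: 290 7195 7195 290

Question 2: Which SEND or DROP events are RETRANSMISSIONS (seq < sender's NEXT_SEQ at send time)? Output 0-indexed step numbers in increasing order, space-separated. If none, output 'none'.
Answer: 3

Derivation:
Step 0: DROP seq=7000 -> fresh
Step 1: SEND seq=7054 -> fresh
Step 3: SEND seq=7000 -> retransmit
Step 4: SEND seq=100 -> fresh
Step 5: SEND seq=272 -> fresh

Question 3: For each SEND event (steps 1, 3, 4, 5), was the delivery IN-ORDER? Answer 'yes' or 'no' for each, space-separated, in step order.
Answer: no yes yes yes

Derivation:
Step 1: SEND seq=7054 -> out-of-order
Step 3: SEND seq=7000 -> in-order
Step 4: SEND seq=100 -> in-order
Step 5: SEND seq=272 -> in-order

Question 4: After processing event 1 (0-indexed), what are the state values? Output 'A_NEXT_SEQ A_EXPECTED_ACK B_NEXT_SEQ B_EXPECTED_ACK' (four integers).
After event 0: A_seq=100 A_ack=7000 B_seq=7054 B_ack=100
After event 1: A_seq=100 A_ack=7000 B_seq=7195 B_ack=100

100 7000 7195 100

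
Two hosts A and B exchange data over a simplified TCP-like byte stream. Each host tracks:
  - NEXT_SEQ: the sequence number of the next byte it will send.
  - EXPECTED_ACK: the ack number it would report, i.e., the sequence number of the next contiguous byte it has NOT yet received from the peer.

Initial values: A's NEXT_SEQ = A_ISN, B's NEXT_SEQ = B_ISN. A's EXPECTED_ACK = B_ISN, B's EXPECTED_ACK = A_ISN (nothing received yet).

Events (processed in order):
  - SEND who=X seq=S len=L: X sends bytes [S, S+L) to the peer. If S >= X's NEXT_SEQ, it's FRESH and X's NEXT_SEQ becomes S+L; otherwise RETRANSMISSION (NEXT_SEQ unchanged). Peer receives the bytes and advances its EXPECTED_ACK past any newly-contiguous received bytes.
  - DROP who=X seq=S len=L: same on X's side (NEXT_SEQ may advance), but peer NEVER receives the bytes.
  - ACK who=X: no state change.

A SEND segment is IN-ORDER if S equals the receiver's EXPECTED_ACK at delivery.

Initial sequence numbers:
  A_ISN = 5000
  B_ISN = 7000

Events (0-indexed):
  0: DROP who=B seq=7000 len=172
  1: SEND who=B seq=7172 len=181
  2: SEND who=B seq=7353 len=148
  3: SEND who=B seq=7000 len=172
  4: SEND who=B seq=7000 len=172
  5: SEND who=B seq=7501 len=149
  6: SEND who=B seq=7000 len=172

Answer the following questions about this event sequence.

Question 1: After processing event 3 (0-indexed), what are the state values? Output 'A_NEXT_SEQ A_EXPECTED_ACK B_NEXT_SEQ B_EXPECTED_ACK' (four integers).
After event 0: A_seq=5000 A_ack=7000 B_seq=7172 B_ack=5000
After event 1: A_seq=5000 A_ack=7000 B_seq=7353 B_ack=5000
After event 2: A_seq=5000 A_ack=7000 B_seq=7501 B_ack=5000
After event 3: A_seq=5000 A_ack=7501 B_seq=7501 B_ack=5000

5000 7501 7501 5000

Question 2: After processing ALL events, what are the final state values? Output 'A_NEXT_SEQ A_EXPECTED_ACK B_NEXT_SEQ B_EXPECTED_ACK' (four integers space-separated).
After event 0: A_seq=5000 A_ack=7000 B_seq=7172 B_ack=5000
After event 1: A_seq=5000 A_ack=7000 B_seq=7353 B_ack=5000
After event 2: A_seq=5000 A_ack=7000 B_seq=7501 B_ack=5000
After event 3: A_seq=5000 A_ack=7501 B_seq=7501 B_ack=5000
After event 4: A_seq=5000 A_ack=7501 B_seq=7501 B_ack=5000
After event 5: A_seq=5000 A_ack=7650 B_seq=7650 B_ack=5000
After event 6: A_seq=5000 A_ack=7650 B_seq=7650 B_ack=5000

Answer: 5000 7650 7650 5000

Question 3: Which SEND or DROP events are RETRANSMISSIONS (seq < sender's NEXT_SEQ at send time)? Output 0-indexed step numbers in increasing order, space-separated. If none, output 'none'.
Step 0: DROP seq=7000 -> fresh
Step 1: SEND seq=7172 -> fresh
Step 2: SEND seq=7353 -> fresh
Step 3: SEND seq=7000 -> retransmit
Step 4: SEND seq=7000 -> retransmit
Step 5: SEND seq=7501 -> fresh
Step 6: SEND seq=7000 -> retransmit

Answer: 3 4 6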